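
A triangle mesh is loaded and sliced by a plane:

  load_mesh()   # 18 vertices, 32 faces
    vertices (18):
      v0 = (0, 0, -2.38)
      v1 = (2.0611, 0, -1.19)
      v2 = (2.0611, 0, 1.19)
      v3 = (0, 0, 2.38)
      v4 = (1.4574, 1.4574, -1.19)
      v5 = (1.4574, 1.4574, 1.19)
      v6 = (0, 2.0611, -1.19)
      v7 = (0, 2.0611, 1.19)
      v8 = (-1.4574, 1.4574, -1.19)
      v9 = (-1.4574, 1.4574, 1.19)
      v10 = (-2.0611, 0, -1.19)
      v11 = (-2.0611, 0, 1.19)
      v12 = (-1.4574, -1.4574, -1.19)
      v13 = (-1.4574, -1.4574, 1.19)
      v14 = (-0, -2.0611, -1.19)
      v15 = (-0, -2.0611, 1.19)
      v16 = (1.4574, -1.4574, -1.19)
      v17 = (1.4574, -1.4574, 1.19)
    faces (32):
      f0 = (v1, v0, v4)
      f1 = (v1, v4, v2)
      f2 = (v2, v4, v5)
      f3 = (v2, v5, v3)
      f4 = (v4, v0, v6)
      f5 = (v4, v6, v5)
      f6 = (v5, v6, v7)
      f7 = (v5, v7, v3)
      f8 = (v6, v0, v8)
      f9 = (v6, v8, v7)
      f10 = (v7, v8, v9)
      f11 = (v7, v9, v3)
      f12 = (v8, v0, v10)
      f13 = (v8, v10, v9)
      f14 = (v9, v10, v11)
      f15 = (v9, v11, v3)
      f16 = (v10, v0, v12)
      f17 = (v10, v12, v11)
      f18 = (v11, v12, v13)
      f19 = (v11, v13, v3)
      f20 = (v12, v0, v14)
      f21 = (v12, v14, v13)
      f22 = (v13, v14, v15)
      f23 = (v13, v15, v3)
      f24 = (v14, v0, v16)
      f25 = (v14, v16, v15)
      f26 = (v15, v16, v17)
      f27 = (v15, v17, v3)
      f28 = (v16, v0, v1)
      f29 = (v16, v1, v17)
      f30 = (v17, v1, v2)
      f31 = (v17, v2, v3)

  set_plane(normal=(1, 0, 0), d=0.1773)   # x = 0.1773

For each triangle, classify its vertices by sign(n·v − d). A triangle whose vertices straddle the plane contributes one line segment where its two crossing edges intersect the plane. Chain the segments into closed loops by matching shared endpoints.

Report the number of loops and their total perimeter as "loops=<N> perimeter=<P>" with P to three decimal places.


loops=1 perimeter=13.851

Straddling triangles (12 of 32):
  (v1,v0,v4) [+-+] → (0.1773, 0, -2.27763)–(0.1773, 0.1773, -2.23523)  len=0.1823
  (v2,v5,v3) [++-] → (0.1773, 0.1773, 2.23523)–(0.1773, 0, 2.27763)  len=0.1823
  (v4,v0,v6) [+--] → (0.1773, 0.1773, -2.23523)–(0.1773, 1.98766, -1.19)  len=2.0904
  (v4,v6,v5) [+-+] → (0.1773, 1.98766, -1.19)–(0.1773, 1.98766, -0.900461)  len=0.2895
  (v5,v6,v7) [+--] → (0.1773, 1.98766, -0.900461)–(0.1773, 1.98766, 1.19)  len=2.0905
  (v5,v7,v3) [+--] → (0.1773, 1.98766, 1.19)–(0.1773, 0.1773, 2.23523)  len=2.0904
  (v14,v0,v16) [--+] → (0.1773, -0.1773, -2.23523)–(0.1773, -1.98766, -1.19)  len=2.0904
  (v14,v16,v15) [-+-] → (0.1773, -1.98766, -1.19)–(0.1773, -1.98766, 0.900461)  len=2.0905
  (v15,v16,v17) [-++] → (0.1773, -1.98766, 0.900461)–(0.1773, -1.98766, 1.19)  len=0.2895
  (v15,v17,v3) [-+-] → (0.1773, -1.98766, 1.19)–(0.1773, -0.1773, 2.23523)  len=2.0904
  (v16,v0,v1) [+-+] → (0.1773, -0.1773, -2.23523)–(0.1773, 0, -2.27763)  len=0.1823
  (v17,v2,v3) [++-] → (0.1773, 0, 2.27763)–(0.1773, -0.1773, 2.23523)  len=0.1823

Chained into 1 loop(s):
  loop 1: 12 segments, perimeter = 13.8509
Total perimeter = 13.851


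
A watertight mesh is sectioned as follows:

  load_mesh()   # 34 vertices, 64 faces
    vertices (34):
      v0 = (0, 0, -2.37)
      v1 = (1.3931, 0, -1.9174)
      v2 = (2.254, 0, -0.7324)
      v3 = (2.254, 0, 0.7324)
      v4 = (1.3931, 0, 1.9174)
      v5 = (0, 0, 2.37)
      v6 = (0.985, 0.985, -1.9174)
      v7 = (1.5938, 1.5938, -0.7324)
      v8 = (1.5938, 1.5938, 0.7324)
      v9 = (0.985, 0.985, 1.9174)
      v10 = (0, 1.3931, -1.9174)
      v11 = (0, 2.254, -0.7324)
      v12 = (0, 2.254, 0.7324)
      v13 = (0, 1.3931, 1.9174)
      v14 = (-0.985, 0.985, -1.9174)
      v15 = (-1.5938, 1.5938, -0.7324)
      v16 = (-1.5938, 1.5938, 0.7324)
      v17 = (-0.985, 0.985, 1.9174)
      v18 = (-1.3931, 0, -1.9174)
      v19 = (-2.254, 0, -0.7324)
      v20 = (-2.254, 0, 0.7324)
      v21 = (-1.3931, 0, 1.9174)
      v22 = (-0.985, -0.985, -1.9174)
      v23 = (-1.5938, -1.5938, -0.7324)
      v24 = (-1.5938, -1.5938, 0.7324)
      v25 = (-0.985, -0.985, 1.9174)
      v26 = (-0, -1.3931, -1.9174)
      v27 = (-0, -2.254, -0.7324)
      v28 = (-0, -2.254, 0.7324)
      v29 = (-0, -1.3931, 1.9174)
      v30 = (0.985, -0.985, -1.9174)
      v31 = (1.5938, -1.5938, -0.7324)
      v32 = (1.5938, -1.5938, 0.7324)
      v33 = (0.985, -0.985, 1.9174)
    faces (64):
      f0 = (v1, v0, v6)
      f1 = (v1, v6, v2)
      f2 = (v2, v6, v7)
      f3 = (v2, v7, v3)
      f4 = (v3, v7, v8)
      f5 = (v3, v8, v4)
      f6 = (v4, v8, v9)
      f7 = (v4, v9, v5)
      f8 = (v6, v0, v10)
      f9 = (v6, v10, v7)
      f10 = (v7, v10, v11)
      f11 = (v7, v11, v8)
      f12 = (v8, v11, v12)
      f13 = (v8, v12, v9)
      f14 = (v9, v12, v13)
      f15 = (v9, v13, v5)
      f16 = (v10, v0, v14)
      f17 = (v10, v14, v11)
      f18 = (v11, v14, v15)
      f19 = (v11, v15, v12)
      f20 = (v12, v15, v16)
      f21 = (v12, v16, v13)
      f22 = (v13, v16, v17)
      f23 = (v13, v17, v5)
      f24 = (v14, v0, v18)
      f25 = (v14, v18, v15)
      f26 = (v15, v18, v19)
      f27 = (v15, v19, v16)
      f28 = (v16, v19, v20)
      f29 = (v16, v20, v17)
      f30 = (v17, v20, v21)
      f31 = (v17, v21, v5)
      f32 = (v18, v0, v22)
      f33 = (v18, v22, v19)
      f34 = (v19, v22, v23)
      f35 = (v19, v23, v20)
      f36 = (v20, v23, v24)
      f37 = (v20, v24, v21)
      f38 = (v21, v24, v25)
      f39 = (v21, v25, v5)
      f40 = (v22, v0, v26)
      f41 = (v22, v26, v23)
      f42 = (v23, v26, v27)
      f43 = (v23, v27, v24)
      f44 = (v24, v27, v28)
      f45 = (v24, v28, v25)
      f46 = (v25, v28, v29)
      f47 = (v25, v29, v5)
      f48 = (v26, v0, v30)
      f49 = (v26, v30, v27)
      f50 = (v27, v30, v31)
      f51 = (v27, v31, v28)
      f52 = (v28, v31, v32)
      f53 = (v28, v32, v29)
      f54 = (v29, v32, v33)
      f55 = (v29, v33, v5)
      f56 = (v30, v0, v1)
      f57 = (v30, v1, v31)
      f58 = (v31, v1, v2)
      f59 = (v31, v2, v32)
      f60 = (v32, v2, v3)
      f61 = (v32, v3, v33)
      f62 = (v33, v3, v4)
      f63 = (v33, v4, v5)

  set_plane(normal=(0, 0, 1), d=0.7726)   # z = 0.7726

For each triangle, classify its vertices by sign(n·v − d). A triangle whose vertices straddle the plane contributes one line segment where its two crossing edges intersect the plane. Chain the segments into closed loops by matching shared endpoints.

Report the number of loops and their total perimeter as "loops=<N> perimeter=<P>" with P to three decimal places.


loops=1 perimeter=13.622

Straddling triangles (16 of 64):
  (v3,v8,v4) [--+] → (1.58699, 1.53973, 0.7726)–(2.22479, 0, 0.7726)  len=1.6666
  (v4,v8,v9) [+-+] → (1.58699, 1.53973, 0.7726)–(1.57315, 1.57315, 0.7726)  len=0.0362
  (v8,v12,v9) [--+] → (0.0334152, 2.21095, 0.7726)–(1.57315, 1.57315, 0.7726)  len=1.6666
  (v9,v12,v13) [+-+] → (0.0334152, 2.21095, 0.7726)–(0, 2.22479, 0.7726)  len=0.0362
  (v12,v16,v13) [--+] → (-1.53973, 1.58699, 0.7726)–(0, 2.22479, 0.7726)  len=1.6666
  (v13,v16,v17) [+-+] → (-1.53973, 1.58699, 0.7726)–(-1.57315, 1.57315, 0.7726)  len=0.0362
  (v16,v20,v17) [--+] → (-2.21095, 0.0334152, 0.7726)–(-1.57315, 1.57315, 0.7726)  len=1.6666
  (v17,v20,v21) [+-+] → (-2.21095, 0.0334152, 0.7726)–(-2.22479, 0, 0.7726)  len=0.0362
  (v20,v24,v21) [--+] → (-1.58699, -1.53973, 0.7726)–(-2.22479, 0, 0.7726)  len=1.6666
  (v21,v24,v25) [+-+] → (-1.58699, -1.53973, 0.7726)–(-1.57315, -1.57315, 0.7726)  len=0.0362
  (v24,v28,v25) [--+] → (-0.0334152, -2.21095, 0.7726)–(-1.57315, -1.57315, 0.7726)  len=1.6666
  (v25,v28,v29) [+-+] → (-0.0334152, -2.21095, 0.7726)–(0, -2.22479, 0.7726)  len=0.0362
  (v28,v32,v29) [--+] → (1.53973, -1.58699, 0.7726)–(0, -2.22479, 0.7726)  len=1.6666
  (v29,v32,v33) [+-+] → (1.53973, -1.58699, 0.7726)–(1.57315, -1.57315, 0.7726)  len=0.0362
  (v32,v3,v33) [--+] → (2.21095, -0.0334152, 0.7726)–(1.57315, -1.57315, 0.7726)  len=1.6666
  (v33,v3,v4) [+-+] → (2.21095, -0.0334152, 0.7726)–(2.22479, 0, 0.7726)  len=0.0362

Chained into 1 loop(s):
  loop 1: 16 segments, perimeter = 13.6222
Total perimeter = 13.622


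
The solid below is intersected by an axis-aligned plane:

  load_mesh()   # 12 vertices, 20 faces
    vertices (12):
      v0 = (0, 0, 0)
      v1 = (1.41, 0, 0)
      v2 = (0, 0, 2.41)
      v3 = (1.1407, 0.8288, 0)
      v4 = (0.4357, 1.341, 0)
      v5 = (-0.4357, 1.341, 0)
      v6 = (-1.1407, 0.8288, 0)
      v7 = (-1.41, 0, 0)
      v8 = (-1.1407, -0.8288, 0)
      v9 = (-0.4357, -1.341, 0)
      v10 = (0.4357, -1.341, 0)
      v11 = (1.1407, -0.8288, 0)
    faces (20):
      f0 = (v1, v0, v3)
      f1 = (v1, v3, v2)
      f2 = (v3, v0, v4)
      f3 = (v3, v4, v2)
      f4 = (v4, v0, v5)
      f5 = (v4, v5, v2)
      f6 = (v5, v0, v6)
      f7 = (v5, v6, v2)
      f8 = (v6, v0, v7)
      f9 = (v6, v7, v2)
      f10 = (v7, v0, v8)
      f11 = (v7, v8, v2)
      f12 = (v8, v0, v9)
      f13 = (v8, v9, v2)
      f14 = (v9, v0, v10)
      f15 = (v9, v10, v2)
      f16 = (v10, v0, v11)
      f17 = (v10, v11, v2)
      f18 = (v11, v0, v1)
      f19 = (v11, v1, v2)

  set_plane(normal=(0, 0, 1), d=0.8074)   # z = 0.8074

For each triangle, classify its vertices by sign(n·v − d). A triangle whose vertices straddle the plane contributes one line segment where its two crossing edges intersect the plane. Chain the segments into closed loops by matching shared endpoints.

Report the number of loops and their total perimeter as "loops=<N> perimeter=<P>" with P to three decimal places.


loops=1 perimeter=5.795

Straddling triangles (10 of 20):
  (v1,v3,v2) [--+] → (0.758542, 0.551135, 0.8074)–(0.937621, 0, 0.8074)  len=0.5795
  (v3,v4,v2) [--+] → (0.289731, 0.891737, 0.8074)–(0.758542, 0.551135, 0.8074)  len=0.5795
  (v4,v5,v2) [--+] → (-0.289731, 0.891737, 0.8074)–(0.289731, 0.891737, 0.8074)  len=0.5795
  (v5,v6,v2) [--+] → (-0.758542, 0.551135, 0.8074)–(-0.289731, 0.891737, 0.8074)  len=0.5795
  (v6,v7,v2) [--+] → (-0.937621, 0, 0.8074)–(-0.758542, 0.551135, 0.8074)  len=0.5795
  (v7,v8,v2) [--+] → (-0.758542, -0.551135, 0.8074)–(-0.937621, 0, 0.8074)  len=0.5795
  (v8,v9,v2) [--+] → (-0.289731, -0.891737, 0.8074)–(-0.758542, -0.551135, 0.8074)  len=0.5795
  (v9,v10,v2) [--+] → (0.289731, -0.891737, 0.8074)–(-0.289731, -0.891737, 0.8074)  len=0.5795
  (v10,v11,v2) [--+] → (0.758542, -0.551135, 0.8074)–(0.289731, -0.891737, 0.8074)  len=0.5795
  (v11,v1,v2) [--+] → (0.937621, 0, 0.8074)–(0.758542, -0.551135, 0.8074)  len=0.5795

Chained into 1 loop(s):
  loop 1: 10 segments, perimeter = 5.7948
Total perimeter = 5.795


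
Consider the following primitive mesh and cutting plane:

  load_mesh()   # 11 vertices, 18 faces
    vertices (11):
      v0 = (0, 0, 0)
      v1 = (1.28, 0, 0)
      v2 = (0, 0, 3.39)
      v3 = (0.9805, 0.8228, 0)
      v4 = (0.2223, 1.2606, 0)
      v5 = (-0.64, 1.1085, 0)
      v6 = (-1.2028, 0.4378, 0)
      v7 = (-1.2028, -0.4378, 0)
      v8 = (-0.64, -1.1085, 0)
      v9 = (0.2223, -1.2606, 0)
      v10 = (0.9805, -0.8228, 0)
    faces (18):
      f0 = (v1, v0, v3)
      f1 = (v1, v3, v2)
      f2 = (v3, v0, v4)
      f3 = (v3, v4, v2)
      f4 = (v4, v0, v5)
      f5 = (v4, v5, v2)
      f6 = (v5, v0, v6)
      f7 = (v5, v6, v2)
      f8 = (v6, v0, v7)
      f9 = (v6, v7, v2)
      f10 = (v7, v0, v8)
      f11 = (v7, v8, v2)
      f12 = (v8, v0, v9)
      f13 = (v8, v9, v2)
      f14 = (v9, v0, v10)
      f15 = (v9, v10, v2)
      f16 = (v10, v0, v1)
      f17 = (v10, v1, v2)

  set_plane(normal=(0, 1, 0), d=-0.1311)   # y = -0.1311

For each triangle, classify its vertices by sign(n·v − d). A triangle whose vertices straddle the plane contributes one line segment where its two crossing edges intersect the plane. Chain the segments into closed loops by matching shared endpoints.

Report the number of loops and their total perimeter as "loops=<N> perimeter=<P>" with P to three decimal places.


Straddling triangles (10 of 18):
  (v6,v0,v7) [++-] → (-0.360181, -0.1311, 0)–(-1.2028, -0.1311, 0)  len=0.8426
  (v6,v7,v2) [+-+] → (-1.2028, -0.1311, 0)–(-0.360181, -0.1311, 2.37486)  len=2.5199
  (v7,v0,v8) [-+-] → (-0.360181, -0.1311, 0)–(-0.0756915, -0.1311, 0)  len=0.2845
  (v7,v8,v2) [--+] → (-0.0756915, -0.1311, 2.98907)–(-0.360181, -0.1311, 2.37486)  len=0.6769
  (v8,v0,v9) [-+-] → (-0.0756915, -0.1311, 0)–(0.0231188, -0.1311, 0)  len=0.0988
  (v8,v9,v2) [--+] → (0.0231188, -0.1311, 3.03745)–(-0.0756915, -0.1311, 2.98907)  len=0.1100
  (v9,v0,v10) [-+-] → (0.0231188, -0.1311, 0)–(0.156227, -0.1311, 0)  len=0.1331
  (v9,v10,v2) [--+] → (0.156227, -0.1311, 2.84986)–(0.0231188, -0.1311, 3.03745)  len=0.2300
  (v10,v0,v1) [-++] → (0.156227, -0.1311, 0)–(1.23228, -0.1311, 0)  len=1.0761
  (v10,v1,v2) [-++] → (1.23228, -0.1311, 0)–(0.156227, -0.1311, 2.84986)  len=3.0462

Chained into 1 loop(s):
  loop 1: 10 segments, perimeter = 9.0182
Total perimeter = 9.018

loops=1 perimeter=9.018


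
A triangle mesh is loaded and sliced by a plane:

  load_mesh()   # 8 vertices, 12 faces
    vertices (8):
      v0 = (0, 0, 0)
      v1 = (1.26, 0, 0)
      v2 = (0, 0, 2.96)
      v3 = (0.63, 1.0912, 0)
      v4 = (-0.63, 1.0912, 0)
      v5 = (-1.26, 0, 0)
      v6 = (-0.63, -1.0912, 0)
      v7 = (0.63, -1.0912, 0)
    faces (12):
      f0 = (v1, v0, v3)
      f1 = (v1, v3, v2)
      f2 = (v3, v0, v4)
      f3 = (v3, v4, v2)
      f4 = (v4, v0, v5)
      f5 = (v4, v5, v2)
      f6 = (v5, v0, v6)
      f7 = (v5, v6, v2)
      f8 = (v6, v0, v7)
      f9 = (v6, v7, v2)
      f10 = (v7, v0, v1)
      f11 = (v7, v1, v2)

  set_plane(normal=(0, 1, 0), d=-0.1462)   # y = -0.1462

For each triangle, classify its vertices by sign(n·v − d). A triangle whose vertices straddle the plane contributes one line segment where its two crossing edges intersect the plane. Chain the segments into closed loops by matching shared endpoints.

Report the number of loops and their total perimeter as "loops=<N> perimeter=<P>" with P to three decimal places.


Straddling triangles (6 of 12):
  (v5,v0,v6) [++-] → (-0.084408, -0.1462, 0)–(-1.17559, -0.1462, 0)  len=1.0912
  (v5,v6,v2) [+-+] → (-1.17559, -0.1462, 0)–(-0.084408, -0.1462, 2.56342)  len=2.7860
  (v6,v0,v7) [-+-] → (-0.084408, -0.1462, 0)–(0.084408, -0.1462, 0)  len=0.1688
  (v6,v7,v2) [--+] → (0.084408, -0.1462, 2.56342)–(-0.084408, -0.1462, 2.56342)  len=0.1688
  (v7,v0,v1) [-++] → (0.084408, -0.1462, 0)–(1.17559, -0.1462, 0)  len=1.0912
  (v7,v1,v2) [-++] → (1.17559, -0.1462, 0)–(0.084408, -0.1462, 2.56342)  len=2.7860

Chained into 1 loop(s):
  loop 1: 6 segments, perimeter = 8.0920
Total perimeter = 8.092

loops=1 perimeter=8.092


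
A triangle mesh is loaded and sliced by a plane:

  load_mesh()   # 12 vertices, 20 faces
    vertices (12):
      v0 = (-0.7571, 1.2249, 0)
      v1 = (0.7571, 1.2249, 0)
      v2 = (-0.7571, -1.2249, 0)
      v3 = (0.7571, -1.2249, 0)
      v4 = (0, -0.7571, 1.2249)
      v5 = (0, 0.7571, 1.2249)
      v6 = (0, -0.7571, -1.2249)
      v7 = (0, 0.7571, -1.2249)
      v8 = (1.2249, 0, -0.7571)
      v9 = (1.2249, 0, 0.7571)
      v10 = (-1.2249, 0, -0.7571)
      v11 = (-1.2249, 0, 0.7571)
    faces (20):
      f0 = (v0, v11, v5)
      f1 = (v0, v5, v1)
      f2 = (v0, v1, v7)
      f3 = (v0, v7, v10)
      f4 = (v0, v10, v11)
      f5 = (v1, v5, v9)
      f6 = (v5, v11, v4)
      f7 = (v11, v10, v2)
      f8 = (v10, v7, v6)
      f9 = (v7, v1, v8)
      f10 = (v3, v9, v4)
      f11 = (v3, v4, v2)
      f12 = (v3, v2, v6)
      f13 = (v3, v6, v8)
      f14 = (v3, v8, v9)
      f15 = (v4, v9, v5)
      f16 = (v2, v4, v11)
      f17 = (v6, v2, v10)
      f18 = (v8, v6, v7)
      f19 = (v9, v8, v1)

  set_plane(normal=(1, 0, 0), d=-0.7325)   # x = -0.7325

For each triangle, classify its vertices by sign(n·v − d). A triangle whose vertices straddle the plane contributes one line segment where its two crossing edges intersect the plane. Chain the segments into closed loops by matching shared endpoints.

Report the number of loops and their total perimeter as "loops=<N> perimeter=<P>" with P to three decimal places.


loops=1 perimeter=6.509

Straddling triangles (10 of 20):
  (v0,v11,v5) [--+] → (-0.7325, 0.304348, 0.945152)–(-0.7325, 1.2097, 0.0397999)  len=1.2804
  (v0,v5,v1) [-++] → (-0.7325, 1.2097, 0.0397999)–(-0.7325, 1.2249, 0)  len=0.0426
  (v0,v1,v7) [-++] → (-0.7325, 1.2249, 0)–(-0.7325, 1.2097, -0.0397999)  len=0.0426
  (v0,v7,v10) [-+-] → (-0.7325, 1.2097, -0.0397999)–(-0.7325, 0.304348, -0.945152)  len=1.2804
  (v5,v11,v4) [+-+] → (-0.7325, 0.304348, 0.945152)–(-0.7325, -0.304348, 0.945152)  len=0.6087
  (v10,v7,v6) [-++] → (-0.7325, 0.304348, -0.945152)–(-0.7325, -0.304348, -0.945152)  len=0.6087
  (v3,v4,v2) [++-] → (-0.7325, -1.2097, 0.0397999)–(-0.7325, -1.2249, 0)  len=0.0426
  (v3,v2,v6) [+-+] → (-0.7325, -1.2249, 0)–(-0.7325, -1.2097, -0.0397999)  len=0.0426
  (v2,v4,v11) [-+-] → (-0.7325, -1.2097, 0.0397999)–(-0.7325, -0.304348, 0.945152)  len=1.2804
  (v6,v2,v10) [+--] → (-0.7325, -1.2097, -0.0397999)–(-0.7325, -0.304348, -0.945152)  len=1.2804

Chained into 1 loop(s):
  loop 1: 10 segments, perimeter = 6.5093
Total perimeter = 6.509


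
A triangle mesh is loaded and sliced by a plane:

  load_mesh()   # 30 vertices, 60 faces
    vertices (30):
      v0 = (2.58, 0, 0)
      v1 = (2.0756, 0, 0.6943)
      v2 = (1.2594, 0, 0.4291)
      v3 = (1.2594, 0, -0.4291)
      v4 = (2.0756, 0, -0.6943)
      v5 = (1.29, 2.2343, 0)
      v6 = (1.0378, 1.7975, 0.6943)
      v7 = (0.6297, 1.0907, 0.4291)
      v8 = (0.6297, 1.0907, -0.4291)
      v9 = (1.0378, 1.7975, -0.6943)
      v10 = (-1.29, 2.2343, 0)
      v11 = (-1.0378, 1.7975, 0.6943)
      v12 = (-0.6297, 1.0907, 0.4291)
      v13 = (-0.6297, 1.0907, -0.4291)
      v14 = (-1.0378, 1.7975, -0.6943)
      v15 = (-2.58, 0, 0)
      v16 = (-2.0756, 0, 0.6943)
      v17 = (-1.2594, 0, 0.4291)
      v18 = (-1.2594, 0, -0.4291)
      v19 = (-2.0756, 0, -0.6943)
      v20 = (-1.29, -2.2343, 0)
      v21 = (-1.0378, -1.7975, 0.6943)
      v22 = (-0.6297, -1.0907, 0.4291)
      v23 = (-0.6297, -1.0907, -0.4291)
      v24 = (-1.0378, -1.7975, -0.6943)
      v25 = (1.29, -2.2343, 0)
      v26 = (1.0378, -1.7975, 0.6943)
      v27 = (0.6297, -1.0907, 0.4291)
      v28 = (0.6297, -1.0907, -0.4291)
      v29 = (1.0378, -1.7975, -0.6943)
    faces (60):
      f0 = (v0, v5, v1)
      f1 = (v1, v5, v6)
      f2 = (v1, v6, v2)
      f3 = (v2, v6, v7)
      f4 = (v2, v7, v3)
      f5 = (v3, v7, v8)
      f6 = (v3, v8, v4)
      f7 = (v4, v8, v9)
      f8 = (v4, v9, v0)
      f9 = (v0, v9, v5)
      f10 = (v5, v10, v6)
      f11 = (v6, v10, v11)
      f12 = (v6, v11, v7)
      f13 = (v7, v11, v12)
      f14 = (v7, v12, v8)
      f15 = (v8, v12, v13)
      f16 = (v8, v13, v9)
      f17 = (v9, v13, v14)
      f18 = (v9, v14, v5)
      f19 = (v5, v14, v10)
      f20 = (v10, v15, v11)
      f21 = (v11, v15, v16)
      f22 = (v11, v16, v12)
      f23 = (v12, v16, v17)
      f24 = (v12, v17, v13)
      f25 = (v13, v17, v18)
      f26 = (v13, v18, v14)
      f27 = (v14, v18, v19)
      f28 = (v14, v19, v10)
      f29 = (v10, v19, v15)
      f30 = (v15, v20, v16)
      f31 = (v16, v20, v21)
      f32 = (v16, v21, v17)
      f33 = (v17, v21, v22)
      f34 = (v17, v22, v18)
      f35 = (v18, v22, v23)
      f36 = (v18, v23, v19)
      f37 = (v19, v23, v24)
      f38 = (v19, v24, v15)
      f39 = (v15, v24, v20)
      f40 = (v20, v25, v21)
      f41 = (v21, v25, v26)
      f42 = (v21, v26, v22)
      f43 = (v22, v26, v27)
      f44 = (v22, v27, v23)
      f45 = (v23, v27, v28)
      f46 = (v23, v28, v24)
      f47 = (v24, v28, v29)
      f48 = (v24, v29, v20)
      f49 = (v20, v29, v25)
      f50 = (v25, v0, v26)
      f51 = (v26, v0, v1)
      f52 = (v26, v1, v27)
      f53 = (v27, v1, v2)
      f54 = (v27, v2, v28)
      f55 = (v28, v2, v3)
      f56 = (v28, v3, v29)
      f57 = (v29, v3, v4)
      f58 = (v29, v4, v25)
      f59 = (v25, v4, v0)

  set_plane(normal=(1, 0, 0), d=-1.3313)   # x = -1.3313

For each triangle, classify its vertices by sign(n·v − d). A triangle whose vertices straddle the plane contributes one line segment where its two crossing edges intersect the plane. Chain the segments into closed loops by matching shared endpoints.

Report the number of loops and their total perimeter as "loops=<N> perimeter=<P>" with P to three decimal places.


loops=1 perimeter=9.710

Straddling triangles (14 of 60):
  (v10,v15,v11) [+-+] → (-1.3313, 2.16277, 0)–(-1.3313, 1.45541, 0.562166)  len=0.9035
  (v11,v15,v16) [+--] → (-1.3313, 1.45541, 0.562166)–(-1.3313, 1.28915, 0.6943)  len=0.2124
  (v11,v16,v12) [+-+] → (-1.3313, 1.28915, 0.6943)–(-1.3313, 0.561455, 0.557784)  len=0.7404
  (v12,v16,v17) [+-+] → (-1.3313, 0.561455, 0.557784)–(-1.3313, 0, 0.452462)  len=0.5712
  (v14,v18,v19) [++-] → (-1.3313, 0, -0.452462)–(-1.3313, 1.28915, -0.6943)  len=1.3116
  (v14,v19,v10) [+-+] → (-1.3313, 1.28915, -0.6943)–(-1.3313, 2.11684, -0.0365002)  len=1.0572
  (v10,v19,v15) [+--] → (-1.3313, 2.11684, -0.0365002)–(-1.3313, 2.16277, 0)  len=0.0587
  (v15,v20,v16) [-+-] → (-1.3313, -2.16277, 0)–(-1.3313, -2.11684, 0.0365002)  len=0.0587
  (v16,v20,v21) [-++] → (-1.3313, -2.11684, 0.0365002)–(-1.3313, -1.28915, 0.6943)  len=1.0572
  (v16,v21,v17) [-++] → (-1.3313, -1.28915, 0.6943)–(-1.3313, 0, 0.452462)  len=1.3116
  (v18,v23,v19) [++-] → (-1.3313, -0.561455, -0.557784)–(-1.3313, 0, -0.452462)  len=0.5712
  (v19,v23,v24) [-++] → (-1.3313, -0.561455, -0.557784)–(-1.3313, -1.28915, -0.6943)  len=0.7404
  (v19,v24,v15) [-+-] → (-1.3313, -1.28915, -0.6943)–(-1.3313, -1.45541, -0.562166)  len=0.2124
  (v15,v24,v20) [-++] → (-1.3313, -1.45541, -0.562166)–(-1.3313, -2.16277, 0)  len=0.9035

Chained into 1 loop(s):
  loop 1: 14 segments, perimeter = 9.7102
Total perimeter = 9.710


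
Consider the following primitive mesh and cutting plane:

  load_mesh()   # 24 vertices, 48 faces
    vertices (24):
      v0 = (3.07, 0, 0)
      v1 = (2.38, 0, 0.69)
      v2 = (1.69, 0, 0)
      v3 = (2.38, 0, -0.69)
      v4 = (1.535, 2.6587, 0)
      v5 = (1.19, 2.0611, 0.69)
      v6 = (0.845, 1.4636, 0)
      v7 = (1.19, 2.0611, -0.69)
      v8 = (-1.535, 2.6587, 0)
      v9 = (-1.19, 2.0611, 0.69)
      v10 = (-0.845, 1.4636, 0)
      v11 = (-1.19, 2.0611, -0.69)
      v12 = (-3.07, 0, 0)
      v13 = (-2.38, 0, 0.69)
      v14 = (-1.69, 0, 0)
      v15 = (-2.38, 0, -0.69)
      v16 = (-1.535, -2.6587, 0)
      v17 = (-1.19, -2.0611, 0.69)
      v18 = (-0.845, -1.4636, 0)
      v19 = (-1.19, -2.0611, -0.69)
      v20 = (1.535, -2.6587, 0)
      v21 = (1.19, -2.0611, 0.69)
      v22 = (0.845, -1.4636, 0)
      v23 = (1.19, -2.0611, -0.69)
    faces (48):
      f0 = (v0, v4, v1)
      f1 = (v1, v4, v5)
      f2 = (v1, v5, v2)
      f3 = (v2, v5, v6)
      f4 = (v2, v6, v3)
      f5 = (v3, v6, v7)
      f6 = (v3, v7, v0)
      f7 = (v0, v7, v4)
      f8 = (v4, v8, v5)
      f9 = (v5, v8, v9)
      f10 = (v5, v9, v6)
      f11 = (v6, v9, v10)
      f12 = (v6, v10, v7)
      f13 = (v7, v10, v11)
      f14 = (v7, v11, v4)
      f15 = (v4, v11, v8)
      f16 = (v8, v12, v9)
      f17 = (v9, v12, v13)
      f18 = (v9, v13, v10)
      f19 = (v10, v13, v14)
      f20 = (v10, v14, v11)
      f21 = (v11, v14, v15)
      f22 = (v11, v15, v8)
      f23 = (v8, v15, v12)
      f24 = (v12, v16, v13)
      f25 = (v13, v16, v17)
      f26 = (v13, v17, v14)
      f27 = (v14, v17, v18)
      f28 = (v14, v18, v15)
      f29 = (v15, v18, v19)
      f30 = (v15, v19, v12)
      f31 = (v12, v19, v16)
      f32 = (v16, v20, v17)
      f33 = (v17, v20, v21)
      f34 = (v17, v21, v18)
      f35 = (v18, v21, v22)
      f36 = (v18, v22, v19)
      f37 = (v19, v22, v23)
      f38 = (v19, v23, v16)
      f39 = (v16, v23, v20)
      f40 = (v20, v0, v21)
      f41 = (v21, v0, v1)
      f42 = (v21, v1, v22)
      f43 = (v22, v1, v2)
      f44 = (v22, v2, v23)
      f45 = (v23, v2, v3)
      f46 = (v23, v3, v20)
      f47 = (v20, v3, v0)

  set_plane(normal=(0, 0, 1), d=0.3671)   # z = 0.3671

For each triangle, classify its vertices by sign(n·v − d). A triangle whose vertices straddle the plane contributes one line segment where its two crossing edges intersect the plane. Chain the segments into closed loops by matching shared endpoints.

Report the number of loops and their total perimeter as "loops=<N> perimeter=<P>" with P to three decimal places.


Straddling triangles (24 of 48):
  (v0,v4,v1) [--+] → (1.98456, 1.24419, 0.3671)–(2.7029, 0, 0.3671)  len=1.4367
  (v1,v4,v5) [+-+] → (1.98456, 1.24419, 0.3671)–(1.35145, 2.34076, 0.3671)  len=1.2662
  (v1,v5,v2) [++-] → (1.42399, 1.09656, 0.3671)–(2.0571, 0, 0.3671)  len=1.2662
  (v2,v5,v6) [-+-] → (1.42399, 1.09656, 0.3671)–(1.02855, 1.78149, 0.3671)  len=0.7909
  (v4,v8,v5) [--+] → (-0.085221, 2.34076, 0.3671)–(1.35145, 2.34076, 0.3671)  len=1.4367
  (v5,v8,v9) [+-+] → (-0.085221, 2.34076, 0.3671)–(-1.35145, 2.34076, 0.3671)  len=1.2662
  (v5,v9,v6) [++-] → (-0.237679, 1.78149, 0.3671)–(1.02855, 1.78149, 0.3671)  len=1.2662
  (v6,v9,v10) [-+-] → (-0.237679, 1.78149, 0.3671)–(-1.02855, 1.78149, 0.3671)  len=0.7909
  (v8,v12,v9) [--+] → (-2.06979, 1.09656, 0.3671)–(-1.35145, 2.34076, 0.3671)  len=1.4367
  (v9,v12,v13) [+-+] → (-2.06979, 1.09656, 0.3671)–(-2.7029, 0, 0.3671)  len=1.2662
  (v9,v13,v10) [++-] → (-1.66166, 0.684922, 0.3671)–(-1.02855, 1.78149, 0.3671)  len=1.2662
  (v10,v13,v14) [-+-] → (-1.66166, 0.684922, 0.3671)–(-2.0571, 0, 0.3671)  len=0.7909
  (v12,v16,v13) [--+] → (-1.98456, -1.24419, 0.3671)–(-2.7029, 0, 0.3671)  len=1.4367
  (v13,v16,v17) [+-+] → (-1.98456, -1.24419, 0.3671)–(-1.35145, -2.34076, 0.3671)  len=1.2662
  (v13,v17,v14) [++-] → (-1.42399, -1.09656, 0.3671)–(-2.0571, 0, 0.3671)  len=1.2662
  (v14,v17,v18) [-+-] → (-1.42399, -1.09656, 0.3671)–(-1.02855, -1.78149, 0.3671)  len=0.7909
  (v16,v20,v17) [--+] → (0.085221, -2.34076, 0.3671)–(-1.35145, -2.34076, 0.3671)  len=1.4367
  (v17,v20,v21) [+-+] → (0.085221, -2.34076, 0.3671)–(1.35145, -2.34076, 0.3671)  len=1.2662
  (v17,v21,v18) [++-] → (0.237679, -1.78149, 0.3671)–(-1.02855, -1.78149, 0.3671)  len=1.2662
  (v18,v21,v22) [-+-] → (0.237679, -1.78149, 0.3671)–(1.02855, -1.78149, 0.3671)  len=0.7909
  (v20,v0,v21) [--+] → (2.06979, -1.09656, 0.3671)–(1.35145, -2.34076, 0.3671)  len=1.4367
  (v21,v0,v1) [+-+] → (2.06979, -1.09656, 0.3671)–(2.7029, 0, 0.3671)  len=1.2662
  (v21,v1,v22) [++-] → (1.66166, -0.684922, 0.3671)–(1.02855, -1.78149, 0.3671)  len=1.2662
  (v22,v1,v2) [-+-] → (1.66166, -0.684922, 0.3671)–(2.0571, 0, 0.3671)  len=0.7909

Chained into 2 loop(s):
  loop 1: 12 segments, perimeter = 16.2173
  loop 2: 12 segments, perimeter = 12.3426
Total perimeter = 28.560

loops=2 perimeter=28.560


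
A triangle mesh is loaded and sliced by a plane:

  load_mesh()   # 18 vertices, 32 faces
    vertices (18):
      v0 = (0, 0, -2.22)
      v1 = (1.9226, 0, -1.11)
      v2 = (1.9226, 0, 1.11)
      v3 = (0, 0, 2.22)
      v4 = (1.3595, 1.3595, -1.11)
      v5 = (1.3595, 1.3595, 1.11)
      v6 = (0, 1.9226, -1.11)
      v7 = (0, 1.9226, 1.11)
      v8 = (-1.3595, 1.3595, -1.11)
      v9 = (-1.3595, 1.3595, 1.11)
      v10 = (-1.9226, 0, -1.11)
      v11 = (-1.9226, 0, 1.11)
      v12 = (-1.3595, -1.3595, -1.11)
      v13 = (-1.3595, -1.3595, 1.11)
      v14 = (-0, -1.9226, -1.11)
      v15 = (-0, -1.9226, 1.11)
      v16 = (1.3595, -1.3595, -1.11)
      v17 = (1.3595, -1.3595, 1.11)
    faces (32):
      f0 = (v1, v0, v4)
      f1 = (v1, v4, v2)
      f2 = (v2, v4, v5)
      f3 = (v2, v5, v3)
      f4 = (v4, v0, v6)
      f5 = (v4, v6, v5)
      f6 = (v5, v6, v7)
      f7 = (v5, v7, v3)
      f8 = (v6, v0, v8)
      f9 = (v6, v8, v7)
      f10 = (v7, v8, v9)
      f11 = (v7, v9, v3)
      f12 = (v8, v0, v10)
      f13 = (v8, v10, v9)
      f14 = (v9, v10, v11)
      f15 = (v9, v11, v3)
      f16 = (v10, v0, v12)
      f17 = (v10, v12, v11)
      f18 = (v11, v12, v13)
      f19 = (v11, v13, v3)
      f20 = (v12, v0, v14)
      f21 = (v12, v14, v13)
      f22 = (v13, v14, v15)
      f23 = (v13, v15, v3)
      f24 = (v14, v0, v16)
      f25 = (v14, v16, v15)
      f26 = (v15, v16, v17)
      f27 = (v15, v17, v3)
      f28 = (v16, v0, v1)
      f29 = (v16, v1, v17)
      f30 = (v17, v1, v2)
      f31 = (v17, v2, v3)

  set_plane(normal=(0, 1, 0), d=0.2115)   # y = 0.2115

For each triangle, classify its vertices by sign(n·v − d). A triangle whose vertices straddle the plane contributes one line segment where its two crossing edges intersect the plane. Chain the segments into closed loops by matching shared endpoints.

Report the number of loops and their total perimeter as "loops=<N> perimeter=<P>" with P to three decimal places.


loops=1 perimeter=12.808

Straddling triangles (12 of 32):
  (v1,v0,v4) [--+] → (0.2115, 0.2115, -2.04732)–(1.835, 0.2115, -1.11)  len=1.8746
  (v1,v4,v2) [-+-] → (1.835, 0.2115, -1.11)–(1.835, 0.2115, 0.76463)  len=1.8746
  (v2,v4,v5) [-++] → (1.835, 0.2115, 0.76463)–(1.835, 0.2115, 1.11)  len=0.3454
  (v2,v5,v3) [-+-] → (1.835, 0.2115, 1.11)–(0.2115, 0.2115, 2.04732)  len=1.8746
  (v4,v0,v6) [+-+] → (0.2115, 0.2115, -2.04732)–(0, 0.2115, -2.09789)  len=0.2175
  (v5,v7,v3) [++-] → (0, 0.2115, 2.09789)–(0.2115, 0.2115, 2.04732)  len=0.2175
  (v6,v0,v8) [+-+] → (0, 0.2115, -2.09789)–(-0.2115, 0.2115, -2.04732)  len=0.2175
  (v7,v9,v3) [++-] → (-0.2115, 0.2115, 2.04732)–(0, 0.2115, 2.09789)  len=0.2175
  (v8,v0,v10) [+--] → (-0.2115, 0.2115, -2.04732)–(-1.835, 0.2115, -1.11)  len=1.8746
  (v8,v10,v9) [+-+] → (-1.835, 0.2115, -1.11)–(-1.835, 0.2115, -0.76463)  len=0.3454
  (v9,v10,v11) [+--] → (-1.835, 0.2115, -0.76463)–(-1.835, 0.2115, 1.11)  len=1.8746
  (v9,v11,v3) [+--] → (-1.835, 0.2115, 1.11)–(-0.2115, 0.2115, 2.04732)  len=1.8746

Chained into 1 loop(s):
  loop 1: 12 segments, perimeter = 12.8084
Total perimeter = 12.808


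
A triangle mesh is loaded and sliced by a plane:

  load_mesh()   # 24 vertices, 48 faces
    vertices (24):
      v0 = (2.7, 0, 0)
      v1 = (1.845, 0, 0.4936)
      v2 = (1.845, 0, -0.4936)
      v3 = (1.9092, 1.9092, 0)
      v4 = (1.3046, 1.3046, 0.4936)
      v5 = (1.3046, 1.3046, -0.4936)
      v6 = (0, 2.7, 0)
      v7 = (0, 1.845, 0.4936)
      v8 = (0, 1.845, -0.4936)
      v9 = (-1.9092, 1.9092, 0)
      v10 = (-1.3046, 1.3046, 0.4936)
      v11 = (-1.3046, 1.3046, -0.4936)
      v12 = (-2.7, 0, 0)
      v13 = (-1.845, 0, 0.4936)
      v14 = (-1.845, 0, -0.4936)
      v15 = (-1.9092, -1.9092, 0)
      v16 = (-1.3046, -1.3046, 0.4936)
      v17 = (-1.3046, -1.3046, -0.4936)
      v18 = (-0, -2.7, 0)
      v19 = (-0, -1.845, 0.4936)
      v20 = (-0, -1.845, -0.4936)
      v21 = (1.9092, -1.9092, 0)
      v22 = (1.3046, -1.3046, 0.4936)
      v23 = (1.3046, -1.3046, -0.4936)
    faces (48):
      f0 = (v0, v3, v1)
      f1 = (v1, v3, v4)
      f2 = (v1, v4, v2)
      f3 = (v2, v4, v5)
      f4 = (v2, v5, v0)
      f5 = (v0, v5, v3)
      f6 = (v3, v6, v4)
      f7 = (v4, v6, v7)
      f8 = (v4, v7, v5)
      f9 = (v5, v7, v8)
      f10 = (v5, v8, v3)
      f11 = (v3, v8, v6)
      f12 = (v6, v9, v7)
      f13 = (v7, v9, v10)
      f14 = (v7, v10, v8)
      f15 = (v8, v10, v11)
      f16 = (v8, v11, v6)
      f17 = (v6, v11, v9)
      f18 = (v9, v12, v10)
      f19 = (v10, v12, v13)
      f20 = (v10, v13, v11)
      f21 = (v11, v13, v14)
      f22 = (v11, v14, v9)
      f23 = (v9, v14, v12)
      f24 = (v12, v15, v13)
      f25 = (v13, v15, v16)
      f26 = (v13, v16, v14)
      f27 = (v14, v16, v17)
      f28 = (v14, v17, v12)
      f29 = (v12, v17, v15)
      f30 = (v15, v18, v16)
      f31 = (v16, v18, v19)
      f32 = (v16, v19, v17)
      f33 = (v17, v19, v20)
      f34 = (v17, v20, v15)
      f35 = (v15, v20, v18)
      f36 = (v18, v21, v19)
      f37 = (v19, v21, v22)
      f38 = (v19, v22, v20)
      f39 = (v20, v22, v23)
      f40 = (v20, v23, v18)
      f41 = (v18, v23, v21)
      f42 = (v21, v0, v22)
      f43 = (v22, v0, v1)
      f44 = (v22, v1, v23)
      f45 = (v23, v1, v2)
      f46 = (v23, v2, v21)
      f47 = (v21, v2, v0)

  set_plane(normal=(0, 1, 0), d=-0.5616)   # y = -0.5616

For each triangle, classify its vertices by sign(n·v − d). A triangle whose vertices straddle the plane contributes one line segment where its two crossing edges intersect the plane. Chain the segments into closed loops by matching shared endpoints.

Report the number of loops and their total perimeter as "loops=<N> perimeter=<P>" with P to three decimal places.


loops=2 perimeter=5.923

Straddling triangles (12 of 48):
  (v12,v15,v13) [+-+] → (-2.46738, -0.5616, 0)–(-1.86388, -0.5616, 0.348405)  len=0.6968
  (v13,v15,v16) [+--] → (-1.86388, -0.5616, 0.348405)–(-1.61237, -0.5616, 0.4936)  len=0.2904
  (v13,v16,v14) [+-+] → (-1.61237, -0.5616, 0.4936)–(-1.61237, -0.5616, -0.0686333)  len=0.5622
  (v14,v16,v17) [+--] → (-1.61237, -0.5616, -0.0686333)–(-1.61237, -0.5616, -0.4936)  len=0.4250
  (v14,v17,v12) [+-+] → (-1.61237, -0.5616, -0.4936)–(-2.09931, -0.5616, -0.212483)  len=0.5623
  (v12,v17,v15) [+--] → (-2.09931, -0.5616, -0.212483)–(-2.46738, -0.5616, 0)  len=0.4250
  (v21,v0,v22) [-+-] → (2.46738, -0.5616, 0)–(2.09931, -0.5616, 0.212483)  len=0.4250
  (v22,v0,v1) [-++] → (2.09931, -0.5616, 0.212483)–(1.61237, -0.5616, 0.4936)  len=0.5623
  (v22,v1,v23) [-+-] → (1.61237, -0.5616, 0.4936)–(1.61237, -0.5616, 0.0686333)  len=0.4250
  (v23,v1,v2) [-++] → (1.61237, -0.5616, 0.0686333)–(1.61237, -0.5616, -0.4936)  len=0.5622
  (v23,v2,v21) [-+-] → (1.61237, -0.5616, -0.4936)–(1.86388, -0.5616, -0.348405)  len=0.2904
  (v21,v2,v0) [-++] → (1.86388, -0.5616, -0.348405)–(2.46738, -0.5616, 0)  len=0.6968

Chained into 2 loop(s):
  loop 1: 6 segments, perimeter = 2.9617
  loop 2: 6 segments, perimeter = 2.9617
Total perimeter = 5.923


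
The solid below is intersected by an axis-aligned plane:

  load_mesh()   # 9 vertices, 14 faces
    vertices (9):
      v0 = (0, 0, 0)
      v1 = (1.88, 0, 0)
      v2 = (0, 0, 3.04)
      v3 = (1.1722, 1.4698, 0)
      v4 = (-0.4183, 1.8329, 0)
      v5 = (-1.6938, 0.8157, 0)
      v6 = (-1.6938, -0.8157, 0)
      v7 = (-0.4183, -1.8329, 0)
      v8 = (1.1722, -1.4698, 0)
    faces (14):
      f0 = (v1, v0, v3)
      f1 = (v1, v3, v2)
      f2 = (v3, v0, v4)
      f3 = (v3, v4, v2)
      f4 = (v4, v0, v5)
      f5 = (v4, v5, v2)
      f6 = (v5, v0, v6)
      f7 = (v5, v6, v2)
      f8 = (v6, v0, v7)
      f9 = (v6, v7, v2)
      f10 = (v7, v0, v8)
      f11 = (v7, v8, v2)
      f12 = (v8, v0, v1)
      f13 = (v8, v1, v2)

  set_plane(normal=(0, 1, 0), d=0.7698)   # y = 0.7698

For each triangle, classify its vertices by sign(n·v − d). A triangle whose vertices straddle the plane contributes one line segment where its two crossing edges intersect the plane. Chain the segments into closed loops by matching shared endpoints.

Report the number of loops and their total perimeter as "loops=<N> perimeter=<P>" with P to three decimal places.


loops=1 perimeter=8.087

Straddling triangles (8 of 14):
  (v1,v0,v3) [--+] → (0.613934, 0.7698, 0)–(1.50929, 0.7698, 0)  len=0.8954
  (v1,v3,v2) [-+-] → (1.50929, 0.7698, 0)–(0.613934, 0.7698, 1.44782)  len=1.7023
  (v3,v0,v4) [+-+] → (0.613934, 0.7698, 0)–(-0.175682, 0.7698, 0)  len=0.7896
  (v3,v4,v2) [++-] → (-0.175682, 0.7698, 1.76323)–(0.613934, 0.7698, 1.44782)  len=0.8503
  (v4,v0,v5) [+-+] → (-0.175682, 0.7698, 0)–(-1.59849, 0.7698, 0)  len=1.4228
  (v4,v5,v2) [++-] → (-1.59849, 0.7698, 0.171063)–(-0.175682, 0.7698, 1.76323)  len=2.1353
  (v5,v0,v6) [+--] → (-1.59849, 0.7698, 0)–(-1.6938, 0.7698, 0)  len=0.0953
  (v5,v6,v2) [+--] → (-1.6938, 0.7698, 0)–(-1.59849, 0.7698, 0.171063)  len=0.1958

Chained into 1 loop(s):
  loop 1: 8 segments, perimeter = 8.0868
Total perimeter = 8.087


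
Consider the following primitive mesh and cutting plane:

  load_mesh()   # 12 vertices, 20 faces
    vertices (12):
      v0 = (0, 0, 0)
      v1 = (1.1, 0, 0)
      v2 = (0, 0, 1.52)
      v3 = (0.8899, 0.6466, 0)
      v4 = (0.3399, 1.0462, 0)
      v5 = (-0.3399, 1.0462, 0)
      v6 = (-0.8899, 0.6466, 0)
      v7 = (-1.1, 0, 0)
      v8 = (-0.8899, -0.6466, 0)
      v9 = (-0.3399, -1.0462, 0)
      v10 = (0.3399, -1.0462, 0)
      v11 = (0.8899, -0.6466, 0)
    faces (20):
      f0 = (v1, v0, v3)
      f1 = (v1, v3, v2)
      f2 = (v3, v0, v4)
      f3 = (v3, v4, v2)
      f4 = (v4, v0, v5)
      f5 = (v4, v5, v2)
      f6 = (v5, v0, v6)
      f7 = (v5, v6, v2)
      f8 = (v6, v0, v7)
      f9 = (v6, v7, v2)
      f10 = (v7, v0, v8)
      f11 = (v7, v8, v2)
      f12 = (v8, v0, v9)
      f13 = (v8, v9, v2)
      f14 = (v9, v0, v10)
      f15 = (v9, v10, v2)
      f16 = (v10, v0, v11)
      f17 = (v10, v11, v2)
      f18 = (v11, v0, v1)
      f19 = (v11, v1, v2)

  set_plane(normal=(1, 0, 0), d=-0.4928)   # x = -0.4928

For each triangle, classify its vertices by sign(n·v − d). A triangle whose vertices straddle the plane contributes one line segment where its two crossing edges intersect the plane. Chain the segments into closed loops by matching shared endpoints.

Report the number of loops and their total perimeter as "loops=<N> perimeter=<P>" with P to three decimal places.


Straddling triangles (8 of 20):
  (v5,v0,v6) [++-] → (-0.4928, 0.358068, 0)–(-0.4928, 0.935111, 0)  len=0.5770
  (v5,v6,v2) [+-+] → (-0.4928, 0.935111, 0)–(-0.4928, 0.358068, 0.678269)  len=0.8905
  (v6,v0,v7) [-+-] → (-0.4928, 0.358068, 0)–(-0.4928, 0, 0)  len=0.3581
  (v6,v7,v2) [--+] → (-0.4928, 0, 0.83904)–(-0.4928, 0.358068, 0.678269)  len=0.3925
  (v7,v0,v8) [-+-] → (-0.4928, 0, 0)–(-0.4928, -0.358068, 0)  len=0.3581
  (v7,v8,v2) [--+] → (-0.4928, -0.358068, 0.678269)–(-0.4928, 0, 0.83904)  len=0.3925
  (v8,v0,v9) [-++] → (-0.4928, -0.358068, 0)–(-0.4928, -0.935111, 0)  len=0.5770
  (v8,v9,v2) [-++] → (-0.4928, -0.935111, 0)–(-0.4928, -0.358068, 0.678269)  len=0.8905

Chained into 1 loop(s):
  loop 1: 8 segments, perimeter = 4.4363
Total perimeter = 4.436

loops=1 perimeter=4.436


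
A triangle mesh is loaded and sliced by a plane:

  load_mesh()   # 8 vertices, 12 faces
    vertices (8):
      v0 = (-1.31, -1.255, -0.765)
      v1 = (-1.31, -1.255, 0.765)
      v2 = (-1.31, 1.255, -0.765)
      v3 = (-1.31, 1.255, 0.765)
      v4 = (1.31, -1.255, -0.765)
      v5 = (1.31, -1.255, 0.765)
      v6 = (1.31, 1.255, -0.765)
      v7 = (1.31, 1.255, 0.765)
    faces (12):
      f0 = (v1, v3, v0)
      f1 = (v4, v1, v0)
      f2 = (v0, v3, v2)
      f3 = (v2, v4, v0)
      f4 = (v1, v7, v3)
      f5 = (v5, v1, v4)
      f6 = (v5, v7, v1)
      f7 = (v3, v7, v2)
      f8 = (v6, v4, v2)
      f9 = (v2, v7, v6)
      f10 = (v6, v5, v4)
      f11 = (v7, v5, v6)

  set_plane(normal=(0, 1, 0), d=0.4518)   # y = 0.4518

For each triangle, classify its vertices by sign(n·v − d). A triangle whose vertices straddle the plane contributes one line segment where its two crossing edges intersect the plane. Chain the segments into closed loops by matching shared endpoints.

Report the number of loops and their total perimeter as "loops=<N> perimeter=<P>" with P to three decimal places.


Straddling triangles (8 of 12):
  (v1,v3,v0) [-+-] → (-1.31, 0.4518, 0.765)–(-1.31, 0.4518, 0.2754)  len=0.4896
  (v0,v3,v2) [-++] → (-1.31, 0.4518, 0.2754)–(-1.31, 0.4518, -0.765)  len=1.0404
  (v2,v4,v0) [+--] → (-0.4716, 0.4518, -0.765)–(-1.31, 0.4518, -0.765)  len=0.8384
  (v1,v7,v3) [-++] → (0.4716, 0.4518, 0.765)–(-1.31, 0.4518, 0.765)  len=1.7816
  (v5,v7,v1) [-+-] → (1.31, 0.4518, 0.765)–(0.4716, 0.4518, 0.765)  len=0.8384
  (v6,v4,v2) [+-+] → (1.31, 0.4518, -0.765)–(-0.4716, 0.4518, -0.765)  len=1.7816
  (v6,v5,v4) [+--] → (1.31, 0.4518, -0.2754)–(1.31, 0.4518, -0.765)  len=0.4896
  (v7,v5,v6) [+-+] → (1.31, 0.4518, 0.765)–(1.31, 0.4518, -0.2754)  len=1.0404

Chained into 1 loop(s):
  loop 1: 8 segments, perimeter = 8.3000
Total perimeter = 8.300

loops=1 perimeter=8.300


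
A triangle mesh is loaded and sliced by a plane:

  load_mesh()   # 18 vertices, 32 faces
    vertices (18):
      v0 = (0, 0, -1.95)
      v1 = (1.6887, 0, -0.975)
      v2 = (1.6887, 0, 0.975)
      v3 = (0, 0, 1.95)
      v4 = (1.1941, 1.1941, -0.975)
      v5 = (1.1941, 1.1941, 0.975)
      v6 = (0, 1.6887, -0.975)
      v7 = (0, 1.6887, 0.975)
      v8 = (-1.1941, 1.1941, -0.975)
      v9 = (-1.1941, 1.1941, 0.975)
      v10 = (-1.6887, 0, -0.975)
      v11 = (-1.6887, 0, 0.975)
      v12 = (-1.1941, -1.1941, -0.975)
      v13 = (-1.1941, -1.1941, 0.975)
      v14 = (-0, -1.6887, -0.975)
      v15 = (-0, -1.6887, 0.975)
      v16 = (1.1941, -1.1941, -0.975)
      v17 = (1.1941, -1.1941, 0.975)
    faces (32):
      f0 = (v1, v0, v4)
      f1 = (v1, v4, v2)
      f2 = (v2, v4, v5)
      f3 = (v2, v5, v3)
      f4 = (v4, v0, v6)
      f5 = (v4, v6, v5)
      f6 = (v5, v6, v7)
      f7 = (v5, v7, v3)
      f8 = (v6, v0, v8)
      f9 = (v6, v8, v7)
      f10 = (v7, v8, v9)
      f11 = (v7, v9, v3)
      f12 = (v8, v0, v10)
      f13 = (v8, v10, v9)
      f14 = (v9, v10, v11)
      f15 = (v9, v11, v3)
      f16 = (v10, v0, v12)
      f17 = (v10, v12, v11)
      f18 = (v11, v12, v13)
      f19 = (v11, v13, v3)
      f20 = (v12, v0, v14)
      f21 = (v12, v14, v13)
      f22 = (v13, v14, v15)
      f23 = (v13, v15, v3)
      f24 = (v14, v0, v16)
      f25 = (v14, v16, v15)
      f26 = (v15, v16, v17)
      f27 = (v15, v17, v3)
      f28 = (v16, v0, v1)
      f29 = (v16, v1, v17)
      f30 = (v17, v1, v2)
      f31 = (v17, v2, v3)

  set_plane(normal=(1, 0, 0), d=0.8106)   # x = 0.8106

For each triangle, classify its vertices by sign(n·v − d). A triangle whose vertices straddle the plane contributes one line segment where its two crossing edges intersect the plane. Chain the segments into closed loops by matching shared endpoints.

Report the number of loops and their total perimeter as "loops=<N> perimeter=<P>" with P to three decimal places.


loops=1 perimeter=9.739

Straddling triangles (12 of 32):
  (v1,v0,v4) [+-+] → (0.8106, 0, -1.48199)–(0.8106, 0.8106, -1.28813)  len=0.8335
  (v2,v5,v3) [++-] → (0.8106, 0.8106, 1.28813)–(0.8106, 0, 1.48199)  len=0.8335
  (v4,v0,v6) [+--] → (0.8106, 0.8106, -1.28813)–(0.8106, 1.35295, -0.975)  len=0.6263
  (v4,v6,v5) [+-+] → (0.8106, 1.35295, -0.975)–(0.8106, 1.35295, 0.348733)  len=1.3237
  (v5,v6,v7) [+--] → (0.8106, 1.35295, 0.348733)–(0.8106, 1.35295, 0.975)  len=0.6263
  (v5,v7,v3) [+--] → (0.8106, 1.35295, 0.975)–(0.8106, 0.8106, 1.28813)  len=0.6263
  (v14,v0,v16) [--+] → (0.8106, -0.8106, -1.28813)–(0.8106, -1.35295, -0.975)  len=0.6263
  (v14,v16,v15) [-+-] → (0.8106, -1.35295, -0.975)–(0.8106, -1.35295, -0.348733)  len=0.6263
  (v15,v16,v17) [-++] → (0.8106, -1.35295, -0.348733)–(0.8106, -1.35295, 0.975)  len=1.3237
  (v15,v17,v3) [-+-] → (0.8106, -1.35295, 0.975)–(0.8106, -0.8106, 1.28813)  len=0.6263
  (v16,v0,v1) [+-+] → (0.8106, -0.8106, -1.28813)–(0.8106, 0, -1.48199)  len=0.8335
  (v17,v2,v3) [++-] → (0.8106, 0, 1.48199)–(0.8106, -0.8106, 1.28813)  len=0.8335

Chained into 1 loop(s):
  loop 1: 12 segments, perimeter = 9.7388
Total perimeter = 9.739
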